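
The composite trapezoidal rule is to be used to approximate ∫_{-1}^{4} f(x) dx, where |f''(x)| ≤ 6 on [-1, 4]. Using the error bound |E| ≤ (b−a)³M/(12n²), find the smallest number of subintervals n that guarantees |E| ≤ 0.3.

Need 750/(12n²) ≤ 0.3.
n² ≥ 750/(12·0.3) = 208.333 ⇒ n ≥ 14.4338, so the smallest n is 15.

15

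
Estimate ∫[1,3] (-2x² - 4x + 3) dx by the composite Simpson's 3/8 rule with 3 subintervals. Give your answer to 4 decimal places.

h = (3 − 1)/3 = 0.666667.
Nodes x₀,…,x₃ = 1, 1.666667, 2.333333, 3.
f(x) = -2x² - 4x + 3: f₀=-3, f₁=-9.222222, f₂=-17.222222, f₃=-27.
(3h/8)·[f₀ + 3f₁ + 3f₂ + f₃] = 0.25·(-109.333333) = -27.3333.

-27.3333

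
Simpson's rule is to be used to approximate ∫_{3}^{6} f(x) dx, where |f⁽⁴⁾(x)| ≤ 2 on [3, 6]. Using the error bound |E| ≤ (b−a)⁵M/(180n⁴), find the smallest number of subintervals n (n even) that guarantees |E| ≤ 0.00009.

14

Need 486/(180n⁴) ≤ 0.00009.
n⁴ ≥ 486/(180·0.00009) = 30000 ⇒ n ≥ 13.1607, so the smallest even n is 14. (n must be even for Simpson's rule.)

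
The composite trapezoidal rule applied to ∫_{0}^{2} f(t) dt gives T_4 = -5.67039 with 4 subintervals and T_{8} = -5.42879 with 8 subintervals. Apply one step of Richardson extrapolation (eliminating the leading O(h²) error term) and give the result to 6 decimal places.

R = (4·T_{8} − T_4) / 3 = (4·(-5.42879) − (-5.67039))/3 = (-16.04477)/3 = -5.348257.

-5.348257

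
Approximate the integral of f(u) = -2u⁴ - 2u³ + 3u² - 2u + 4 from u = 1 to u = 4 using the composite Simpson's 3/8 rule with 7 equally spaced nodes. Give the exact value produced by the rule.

h = (4 − 1)/6 = 0.5.
Nodes u₀,…,u₆ = 1, 1.5, 2, 2.5, 3, 3.5, 4.
f(u) = -2u⁴ - 2u³ + 3u² - 2u + 4: f₀=1, f₁=-9.125, f₂=-36, f₃=-91.625, f₄=-191, f₅=-352.125, f₆=-596.
(3h/8)·[f₀ + 3f₁ + 3f₂ + 2f₃ + 3f₄ + 3f₅ + f₆] = 0.1875·(-2543) = -476.8125.

-476.8125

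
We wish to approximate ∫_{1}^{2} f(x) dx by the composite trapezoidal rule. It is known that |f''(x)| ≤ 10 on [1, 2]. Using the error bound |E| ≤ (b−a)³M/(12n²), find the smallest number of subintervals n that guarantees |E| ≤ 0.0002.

Need 10/(12n²) ≤ 0.0002.
n² ≥ 10/(12·0.0002) = 4166.67 ⇒ n ≥ 64.5497, so the smallest n is 65.

65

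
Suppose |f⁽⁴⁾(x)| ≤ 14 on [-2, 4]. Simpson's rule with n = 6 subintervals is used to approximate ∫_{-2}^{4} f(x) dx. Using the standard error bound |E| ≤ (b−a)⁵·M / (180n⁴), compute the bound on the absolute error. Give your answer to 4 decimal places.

0.4667

|E| ≤ (6)⁵·14 / (180·6⁴) = 108864/233280 = 0.4667.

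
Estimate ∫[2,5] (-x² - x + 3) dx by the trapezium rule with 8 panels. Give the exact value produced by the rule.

-40.5703125

h = (5 − 2)/8 = 0.375.
Nodes x₀,…,x₈ = 2, 2.375, 2.75, 3.125, 3.5, 3.875, 4.25, 4.625, 5.
f(x) = -x² - x + 3: f₀=-3, f₁=-5.015625, f₂=-7.3125, f₃=-9.890625, f₄=-12.75, f₅=-15.890625, f₆=-19.3125, f₇=-23.015625, f₈=-27.
(h/2)·[f₀ + 2f₁ + 2f₂ + 2f₃ + 2f₄ + 2f₅ + 2f₆ + 2f₇ + f₈] = 0.1875·(-216.375) = -40.5703125.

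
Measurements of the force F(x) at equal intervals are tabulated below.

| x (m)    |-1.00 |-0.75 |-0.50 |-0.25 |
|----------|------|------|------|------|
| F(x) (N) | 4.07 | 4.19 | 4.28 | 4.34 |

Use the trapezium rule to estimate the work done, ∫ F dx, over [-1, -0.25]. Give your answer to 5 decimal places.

h = 0.25, n = 3.
(h/2)·[y₀ + 2y₁ + 2y₂ + y₃] = 0.125·(25.35) = 3.16875.

3.16875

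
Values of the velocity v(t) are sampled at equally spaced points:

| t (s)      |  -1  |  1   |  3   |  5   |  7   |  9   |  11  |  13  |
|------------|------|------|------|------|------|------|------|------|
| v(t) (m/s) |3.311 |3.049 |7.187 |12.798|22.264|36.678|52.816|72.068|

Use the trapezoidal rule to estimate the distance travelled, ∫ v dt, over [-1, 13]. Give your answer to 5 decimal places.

344.96300

h = 2, n = 7.
(h/2)·[y₀ + 2y₁ + 2y₂ + 2y₃ + 2y₄ + 2y₅ + 2y₆ + y₇] = 1·(344.963) = 344.96300.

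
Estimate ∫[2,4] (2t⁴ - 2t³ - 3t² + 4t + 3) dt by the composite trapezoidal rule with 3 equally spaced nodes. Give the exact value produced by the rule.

h = (4 − 2)/2 = 1.
Nodes t₀,…,t₂ = 2, 3, 4.
f(t) = 2t⁴ - 2t³ - 3t² + 4t + 3: f₀=15, f₁=96, f₂=355.
(h/2)·[f₀ + 2f₁ + f₂] = 0.5·(562) = 281.

281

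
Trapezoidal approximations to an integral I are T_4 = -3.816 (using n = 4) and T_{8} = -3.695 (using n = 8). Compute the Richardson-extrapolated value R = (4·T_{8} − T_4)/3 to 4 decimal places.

-3.6547

R = (4·T_{8} − T_4) / 3 = (4·(-3.695) − (-3.816))/3 = (-10.964)/3 = -3.6547.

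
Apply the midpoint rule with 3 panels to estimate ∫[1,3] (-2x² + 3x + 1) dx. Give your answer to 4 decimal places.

-3.1852

h = (3 − 1)/3 = 0.666667.
Midpoints m₁,…,m₃ = 1.333333, 2, 2.666667.
f(m₁)=1.444444, f(m₂)=-1, f(m₃)=-5.222222.
h·[f(m₁) + f(m₂) + f(m₃)] = 0.666667·(-4.777778) = -3.1852.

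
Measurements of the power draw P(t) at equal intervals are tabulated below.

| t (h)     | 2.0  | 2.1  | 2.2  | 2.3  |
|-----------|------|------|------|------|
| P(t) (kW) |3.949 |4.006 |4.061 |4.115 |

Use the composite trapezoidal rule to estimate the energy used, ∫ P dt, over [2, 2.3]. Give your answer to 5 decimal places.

1.20990

h = 0.1, n = 3.
(h/2)·[y₀ + 2y₁ + 2y₂ + y₃] = 0.05·(24.198) = 1.20990.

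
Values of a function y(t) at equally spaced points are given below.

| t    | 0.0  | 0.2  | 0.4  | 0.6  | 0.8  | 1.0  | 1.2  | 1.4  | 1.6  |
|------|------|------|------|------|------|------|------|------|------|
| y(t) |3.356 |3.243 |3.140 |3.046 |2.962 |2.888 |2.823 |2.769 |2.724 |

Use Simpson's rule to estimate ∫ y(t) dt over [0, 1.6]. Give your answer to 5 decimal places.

h = 0.2, n = 8.
(h/3)·[y₀ + 4y₁ + 2y₂ + 4y₃ + 2y₄ + 4y₅ + 2y₆ + 4y₇ + y₈] = 0.066667·(71.714) = 4.78093.

4.78093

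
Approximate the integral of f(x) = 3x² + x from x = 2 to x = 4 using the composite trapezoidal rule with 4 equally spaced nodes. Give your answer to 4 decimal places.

62.4444

h = (4 − 2)/3 = 0.666667.
Nodes x₀,…,x₃ = 2, 2.666667, 3.333333, 4.
f(x) = 3x² + x: f₀=14, f₁=24, f₂=36.666667, f₃=52.
(h/2)·[f₀ + 2f₁ + 2f₂ + f₃] = 0.333333·(187.333333) = 62.4444.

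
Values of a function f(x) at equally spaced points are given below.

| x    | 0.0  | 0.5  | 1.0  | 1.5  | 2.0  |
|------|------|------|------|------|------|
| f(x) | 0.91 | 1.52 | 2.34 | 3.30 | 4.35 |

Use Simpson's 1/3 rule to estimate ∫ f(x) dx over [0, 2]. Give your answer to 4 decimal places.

h = 0.5, n = 4.
(h/3)·[y₀ + 4y₁ + 2y₂ + 4y₃ + y₄] = 0.166667·(29.22) = 4.8700.

4.8700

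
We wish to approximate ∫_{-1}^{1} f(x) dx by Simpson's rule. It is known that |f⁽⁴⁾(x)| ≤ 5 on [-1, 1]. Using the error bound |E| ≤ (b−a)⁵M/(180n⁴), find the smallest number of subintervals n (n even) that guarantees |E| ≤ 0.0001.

Need 160/(180n⁴) ≤ 0.0001.
n⁴ ≥ 160/(180·0.0001) = 8888.89 ⇒ n ≥ 9.7098, so the smallest even n is 10. (n must be even for Simpson's rule.)

10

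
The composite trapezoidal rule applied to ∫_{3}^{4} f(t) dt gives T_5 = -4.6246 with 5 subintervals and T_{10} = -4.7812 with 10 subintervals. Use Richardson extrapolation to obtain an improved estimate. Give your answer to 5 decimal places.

R = (4·T_{10} − T_5) / 3 = (4·(-4.7812) − (-4.6246))/3 = (-14.5002)/3 = -4.83340.

-4.83340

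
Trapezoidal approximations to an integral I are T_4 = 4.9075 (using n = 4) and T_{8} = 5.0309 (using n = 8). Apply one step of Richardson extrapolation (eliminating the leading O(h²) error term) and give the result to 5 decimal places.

R = (4·T_{8} − T_4) / 3 = (4·5.0309 − 4.9075)/3 = (15.2161)/3 = 5.07203.

5.07203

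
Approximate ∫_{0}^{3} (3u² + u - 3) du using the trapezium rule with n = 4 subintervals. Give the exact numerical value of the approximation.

h = (3 − 0)/4 = 0.75.
Nodes u₀,…,u₄ = 0, 0.75, 1.5, 2.25, 3.
f(u) = 3u² + u - 3: f₀=-3, f₁=-0.5625, f₂=5.25, f₃=14.4375, f₄=27.
(h/2)·[f₀ + 2f₁ + 2f₂ + 2f₃ + f₄] = 0.375·(62.25) = 23.34375.

23.34375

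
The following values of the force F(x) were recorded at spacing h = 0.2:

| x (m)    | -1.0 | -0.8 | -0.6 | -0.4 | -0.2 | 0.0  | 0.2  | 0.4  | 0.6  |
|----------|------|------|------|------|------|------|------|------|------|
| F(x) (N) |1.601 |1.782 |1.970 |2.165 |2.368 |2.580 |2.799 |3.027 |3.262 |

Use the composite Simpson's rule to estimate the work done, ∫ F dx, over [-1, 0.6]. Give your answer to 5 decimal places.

h = 0.2, n = 8.
(h/3)·[y₀ + 4y₁ + 2y₂ + 4y₃ + 2y₄ + 4y₅ + 2y₆ + 4y₇ + y₈] = 0.066667·(57.353) = 3.82353.

3.82353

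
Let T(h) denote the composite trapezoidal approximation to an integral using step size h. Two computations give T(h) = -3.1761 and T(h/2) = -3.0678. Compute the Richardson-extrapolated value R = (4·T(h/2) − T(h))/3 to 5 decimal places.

-3.03170

R = (4·T(h/2) − T(h)) / 3 = (4·(-3.0678) − (-3.1761))/3 = (-9.0951)/3 = -3.03170.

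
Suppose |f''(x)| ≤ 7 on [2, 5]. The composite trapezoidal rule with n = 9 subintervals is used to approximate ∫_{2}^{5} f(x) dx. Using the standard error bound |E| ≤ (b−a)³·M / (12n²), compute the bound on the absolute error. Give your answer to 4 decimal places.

|E| ≤ (3)³·7 / (12·9²) = 189/972 = 0.1944.

0.1944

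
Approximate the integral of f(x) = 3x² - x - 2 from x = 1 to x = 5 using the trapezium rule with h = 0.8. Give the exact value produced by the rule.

h = (5 − 1)/5 = 0.8.
Nodes x₀,…,x₅ = 1, 1.8, 2.6, 3.4, 4.2, 5.
f(x) = 3x² - x - 2: f₀=0, f₁=5.92, f₂=15.68, f₃=29.28, f₄=46.72, f₅=68.
(h/2)·[f₀ + 2f₁ + 2f₂ + 2f₃ + 2f₄ + f₅] = 0.4·(263.2) = 105.28.

105.28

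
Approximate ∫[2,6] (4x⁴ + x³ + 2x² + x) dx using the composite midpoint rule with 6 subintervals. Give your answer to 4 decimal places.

6606.2551

h = (6 − 2)/6 = 0.666667.
Midpoints m₁,…,m₆ = 2.333333, 3, 3.666667, 4.333333, 5, 5.666667.
f(m₁)=144.493827, f(m₂)=372, f(m₃)=802.864198, f(m₄)=1533.679012, f(m₅)=2680, f(m₆)=4376.345679.
h·[f(m₁) + f(m₂) + f(m₃) + f(m₄) + f(m₅) + f(m₆)] = 0.666667·(9909.382716) = 6606.2551.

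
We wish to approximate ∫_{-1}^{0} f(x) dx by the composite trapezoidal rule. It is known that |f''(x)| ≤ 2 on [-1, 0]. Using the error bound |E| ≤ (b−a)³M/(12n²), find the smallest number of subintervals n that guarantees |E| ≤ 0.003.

8

Need 2/(12n²) ≤ 0.003.
n² ≥ 2/(12·0.003) = 55.5556 ⇒ n ≥ 7.4536, so the smallest n is 8.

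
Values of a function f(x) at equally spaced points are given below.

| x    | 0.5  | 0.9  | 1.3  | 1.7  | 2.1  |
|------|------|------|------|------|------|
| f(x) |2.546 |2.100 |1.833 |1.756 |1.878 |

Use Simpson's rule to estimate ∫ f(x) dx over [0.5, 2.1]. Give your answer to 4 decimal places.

h = 0.4, n = 4.
(h/3)·[y₀ + 4y₁ + 2y₂ + 4y₃ + y₄] = 0.133333·(23.514) = 3.1352.

3.1352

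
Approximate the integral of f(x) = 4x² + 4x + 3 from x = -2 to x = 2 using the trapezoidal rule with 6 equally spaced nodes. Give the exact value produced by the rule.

35.04

h = (2 − (-2))/5 = 0.8.
Nodes x₀,…,x₅ = -2, -1.2, -0.4, 0.4, 1.2, 2.
f(x) = 4x² + 4x + 3: f₀=11, f₁=3.96, f₂=2.04, f₃=5.24, f₄=13.56, f₅=27.
(h/2)·[f₀ + 2f₁ + 2f₂ + 2f₃ + 2f₄ + f₅] = 0.4·(87.6) = 35.04.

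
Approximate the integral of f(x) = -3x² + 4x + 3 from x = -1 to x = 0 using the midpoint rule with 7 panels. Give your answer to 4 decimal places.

0.0051

h = (0 − (-1))/7 = 0.142857.
Midpoints m₁,…,m₇ = -0.928571, -0.785714, -0.642857, -0.5, -0.357143, -0.214286, -0.071429.
f(m₁)=-3.301020, f(m₂)=-1.994898, f(m₃)=-0.811224, f(m₄)=0.25, f(m₅)=1.188776, f(m₆)=2.005102, f(m₇)=2.698980.
h·[f(m₁) + f(m₂) + f(m₃) + f(m₄) + f(m₅) + f(m₆) + f(m₇)] = 0.142857·(0.035714) = 0.0051.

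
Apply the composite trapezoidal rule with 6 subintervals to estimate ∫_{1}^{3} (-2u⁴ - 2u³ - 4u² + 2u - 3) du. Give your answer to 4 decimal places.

-171.9835

h = (3 − 1)/6 = 0.333333.
Nodes u₀,…,u₆ = 1, 1.333333, 1.666667, 2, 2.333333, 2.666667, 3.
f(u) = -2u⁴ - 2u³ - 4u² + 2u - 3: f₀=-9, f₁=-18.506173, f₂=-35.469136, f₃=-63, f₄=-104.802469, f₅=-165.172840, f₆=-249.
(h/2)·[f₀ + 2f₁ + 2f₂ + 2f₃ + 2f₄ + 2f₅ + f₆] = 0.166667·(-1031.901235) = -171.9835.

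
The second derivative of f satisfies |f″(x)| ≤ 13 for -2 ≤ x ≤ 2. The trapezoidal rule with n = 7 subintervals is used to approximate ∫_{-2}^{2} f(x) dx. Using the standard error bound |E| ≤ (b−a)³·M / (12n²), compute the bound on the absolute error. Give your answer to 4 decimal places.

1.4150

|E| ≤ (4)³·13 / (12·7²) = 832/588 = 1.4150.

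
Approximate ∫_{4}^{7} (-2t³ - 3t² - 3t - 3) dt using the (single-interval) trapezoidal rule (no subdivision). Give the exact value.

T = (b−a)/2 · [f(4) + f(7)] = 1.5·[(-191) + (-857)] = -1572.

-1572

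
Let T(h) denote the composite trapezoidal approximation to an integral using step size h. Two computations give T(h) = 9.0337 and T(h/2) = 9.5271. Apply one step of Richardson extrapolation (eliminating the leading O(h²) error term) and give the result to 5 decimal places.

9.69157

R = (4·T(h/2) − T(h)) / 3 = (4·9.5271 − 9.0337)/3 = (29.0747)/3 = 9.69157.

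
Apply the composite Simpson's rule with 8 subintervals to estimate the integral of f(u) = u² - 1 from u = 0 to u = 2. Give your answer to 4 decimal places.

0.6667

h = (2 − 0)/8 = 0.25.
Nodes u₀,…,u₈ = 0, 0.25, 0.5, 0.75, 1, 1.25, 1.5, 1.75, 2.
f(u) = u² - 1: f₀=-1, f₁=-0.9375, f₂=-0.75, f₃=-0.4375, f₄=0, f₅=0.5625, f₆=1.25, f₇=2.0625, f₈=3.
(h/3)·[f₀ + 4f₁ + 2f₂ + 4f₃ + 2f₄ + 4f₅ + 2f₆ + 4f₇ + f₈] = 0.083333·(8) = 0.6667.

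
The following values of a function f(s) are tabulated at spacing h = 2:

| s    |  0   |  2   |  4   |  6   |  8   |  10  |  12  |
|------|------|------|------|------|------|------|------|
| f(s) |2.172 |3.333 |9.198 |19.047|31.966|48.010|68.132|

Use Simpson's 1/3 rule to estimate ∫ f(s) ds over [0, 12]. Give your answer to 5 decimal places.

h = 2, n = 6.
(h/3)·[y₀ + 4y₁ + 2y₂ + 4y₃ + 2y₄ + 4y₅ + y₆] = 0.666667·(434.192) = 289.46133.

289.46133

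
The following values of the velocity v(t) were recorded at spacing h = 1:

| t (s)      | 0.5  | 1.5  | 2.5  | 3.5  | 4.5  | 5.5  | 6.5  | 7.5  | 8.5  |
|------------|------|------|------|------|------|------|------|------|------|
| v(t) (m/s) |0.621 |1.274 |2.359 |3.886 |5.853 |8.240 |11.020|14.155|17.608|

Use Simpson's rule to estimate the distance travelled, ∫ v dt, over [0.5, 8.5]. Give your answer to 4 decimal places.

55.6377

h = 1, n = 8.
(h/3)·[y₀ + 4y₁ + 2y₂ + 4y₃ + 2y₄ + 4y₅ + 2y₆ + 4y₇ + y₈] = 0.333333·(166.913) = 55.6377.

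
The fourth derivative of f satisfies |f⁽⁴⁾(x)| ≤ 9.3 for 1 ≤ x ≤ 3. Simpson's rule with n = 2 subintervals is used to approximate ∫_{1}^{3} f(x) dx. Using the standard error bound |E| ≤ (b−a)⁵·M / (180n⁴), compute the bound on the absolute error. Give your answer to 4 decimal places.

|E| ≤ (2)⁵·9.3 / (180·2⁴) = 297.6/2880 = 0.1033.

0.1033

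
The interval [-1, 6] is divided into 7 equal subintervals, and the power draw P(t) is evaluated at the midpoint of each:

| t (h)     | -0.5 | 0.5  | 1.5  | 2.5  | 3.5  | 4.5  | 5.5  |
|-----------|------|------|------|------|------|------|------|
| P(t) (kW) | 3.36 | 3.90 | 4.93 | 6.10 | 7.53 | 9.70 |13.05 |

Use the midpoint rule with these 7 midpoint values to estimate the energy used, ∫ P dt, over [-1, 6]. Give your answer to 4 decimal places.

h = 1, n = 7.
h·[y(m₁) + y(m₂) + y(m₃) + y(m₄) + y(m₅) + y(m₆) + y(m₇)] = 1·(48.57) = 48.5700.

48.5700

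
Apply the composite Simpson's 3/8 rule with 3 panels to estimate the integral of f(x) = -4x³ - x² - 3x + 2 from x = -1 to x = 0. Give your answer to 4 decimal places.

h = (0 − (-1))/3 = 0.333333.
Nodes x₀,…,x₃ = -1, -0.666667, -0.333333, 0.
f(x) = -4x³ - x² - 3x + 2: f₀=8, f₁=4.740741, f₂=3.037037, f₃=2.
(3h/8)·[f₀ + 3f₁ + 3f₂ + f₃] = 0.125·(33.333333) = 4.1667.

4.1667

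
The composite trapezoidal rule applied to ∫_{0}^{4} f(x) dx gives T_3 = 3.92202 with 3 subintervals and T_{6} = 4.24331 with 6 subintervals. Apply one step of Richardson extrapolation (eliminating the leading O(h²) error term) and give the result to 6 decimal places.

R = (4·T_{6} − T_3) / 3 = (4·4.24331 − 3.92202)/3 = (13.05122)/3 = 4.350407.

4.350407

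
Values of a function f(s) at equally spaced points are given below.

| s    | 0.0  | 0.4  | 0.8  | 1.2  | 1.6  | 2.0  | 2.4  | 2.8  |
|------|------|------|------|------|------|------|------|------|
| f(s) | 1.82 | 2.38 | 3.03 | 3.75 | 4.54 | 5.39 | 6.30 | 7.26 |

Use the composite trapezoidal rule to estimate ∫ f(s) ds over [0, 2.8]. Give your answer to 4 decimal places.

h = 0.4, n = 7.
(h/2)·[y₀ + 2y₁ + 2y₂ + 2y₃ + 2y₄ + 2y₅ + 2y₆ + y₇] = 0.2·(59.86) = 11.9720.

11.9720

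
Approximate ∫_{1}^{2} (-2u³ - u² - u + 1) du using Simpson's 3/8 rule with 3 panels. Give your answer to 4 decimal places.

-10.3333

h = (2 − 1)/3 = 0.333333.
Nodes u₀,…,u₃ = 1, 1.333333, 1.666667, 2.
f(u) = -2u³ - u² - u + 1: f₀=-3, f₁=-6.851852, f₂=-12.703704, f₃=-21.
(3h/8)·[f₀ + 3f₁ + 3f₂ + f₃] = 0.125·(-82.666667) = -10.3333.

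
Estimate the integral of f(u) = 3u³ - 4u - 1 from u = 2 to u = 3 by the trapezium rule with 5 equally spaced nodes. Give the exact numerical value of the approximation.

h = (3 − 2)/4 = 0.25.
Nodes u₀,…,u₄ = 2, 2.25, 2.5, 2.75, 3.
f(u) = 3u³ - 4u - 1: f₀=15, f₁=24.171875, f₂=35.875, f₃=50.390625, f₄=68.
(h/2)·[f₀ + 2f₁ + 2f₂ + 2f₃ + f₄] = 0.125·(303.875) = 37.984375.

37.984375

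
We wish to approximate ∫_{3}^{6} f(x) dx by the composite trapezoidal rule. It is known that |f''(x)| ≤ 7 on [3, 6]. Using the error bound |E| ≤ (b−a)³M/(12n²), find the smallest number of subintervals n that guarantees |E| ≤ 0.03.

Need 189/(12n²) ≤ 0.03.
n² ≥ 189/(12·0.03) = 525 ⇒ n ≥ 22.9129, so the smallest n is 23.

23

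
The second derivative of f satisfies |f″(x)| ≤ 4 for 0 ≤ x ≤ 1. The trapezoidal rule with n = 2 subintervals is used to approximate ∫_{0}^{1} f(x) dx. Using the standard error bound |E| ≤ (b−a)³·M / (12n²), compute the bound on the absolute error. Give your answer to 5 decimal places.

|E| ≤ (1)³·4 / (12·2²) = 4/48 = 0.08333.

0.08333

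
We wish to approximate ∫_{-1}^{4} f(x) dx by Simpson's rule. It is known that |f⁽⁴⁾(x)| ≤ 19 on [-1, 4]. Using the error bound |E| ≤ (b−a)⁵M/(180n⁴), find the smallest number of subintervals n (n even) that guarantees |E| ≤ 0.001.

Need 59375/(180n⁴) ≤ 0.001.
n⁴ ≥ 59375/(180·0.001) = 329861 ⇒ n ≥ 23.9653, so the smallest even n is 24. (n must be even for Simpson's rule.)

24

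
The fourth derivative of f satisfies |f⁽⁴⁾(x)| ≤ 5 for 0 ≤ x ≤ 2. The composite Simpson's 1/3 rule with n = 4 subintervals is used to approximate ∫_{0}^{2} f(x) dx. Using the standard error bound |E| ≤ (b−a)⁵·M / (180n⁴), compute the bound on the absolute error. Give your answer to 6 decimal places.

|E| ≤ (2)⁵·5 / (180·4⁴) = 160/46080 = 0.003472.

0.003472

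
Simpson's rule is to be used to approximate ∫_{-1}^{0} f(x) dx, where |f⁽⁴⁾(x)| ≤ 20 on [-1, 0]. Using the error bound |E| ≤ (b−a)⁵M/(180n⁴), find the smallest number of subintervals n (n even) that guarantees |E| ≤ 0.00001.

12

Need 20/(180n⁴) ≤ 0.00001.
n⁴ ≥ 20/(180·0.00001) = 11111.1 ⇒ n ≥ 10.2669, so the smallest even n is 12. (n must be even for Simpson's rule.)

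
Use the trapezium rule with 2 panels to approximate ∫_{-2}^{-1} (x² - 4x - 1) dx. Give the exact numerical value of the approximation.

h = (-1 − (-2))/2 = 0.5.
Nodes x₀,…,x₂ = -2, -1.5, -1.
f(x) = x² - 4x - 1: f₀=11, f₁=7.25, f₂=4.
(h/2)·[f₀ + 2f₁ + f₂] = 0.25·(29.5) = 7.375.

7.375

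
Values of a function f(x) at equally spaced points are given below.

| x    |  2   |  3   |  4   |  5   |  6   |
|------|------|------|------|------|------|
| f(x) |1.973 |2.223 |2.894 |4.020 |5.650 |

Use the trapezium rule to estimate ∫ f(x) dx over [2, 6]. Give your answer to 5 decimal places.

12.94850

h = 1, n = 4.
(h/2)·[y₀ + 2y₁ + 2y₂ + 2y₃ + y₄] = 0.5·(25.897) = 12.94850.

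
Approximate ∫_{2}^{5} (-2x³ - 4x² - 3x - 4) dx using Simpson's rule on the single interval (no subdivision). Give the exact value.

S = (b−a)/6 · [f(2) + 4f(3.5) + f(5)] = 0.5·[(-42) + 4·(-149.25) + (-369)] = -504.

-504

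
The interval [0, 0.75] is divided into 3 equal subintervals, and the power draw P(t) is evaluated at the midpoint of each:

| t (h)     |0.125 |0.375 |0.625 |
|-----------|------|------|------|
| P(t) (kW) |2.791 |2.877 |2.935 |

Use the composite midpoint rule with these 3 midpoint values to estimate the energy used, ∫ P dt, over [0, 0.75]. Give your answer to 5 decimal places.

2.15075

h = 0.25, n = 3.
h·[y(m₁) + y(m₂) + y(m₃)] = 0.25·(8.603) = 2.15075.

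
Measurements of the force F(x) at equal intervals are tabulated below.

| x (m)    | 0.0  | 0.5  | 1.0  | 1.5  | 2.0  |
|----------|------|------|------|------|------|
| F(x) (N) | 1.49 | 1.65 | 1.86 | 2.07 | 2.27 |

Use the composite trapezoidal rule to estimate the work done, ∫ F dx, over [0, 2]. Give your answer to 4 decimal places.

h = 0.5, n = 4.
(h/2)·[y₀ + 2y₁ + 2y₂ + 2y₃ + y₄] = 0.25·(14.92) = 3.7300.

3.7300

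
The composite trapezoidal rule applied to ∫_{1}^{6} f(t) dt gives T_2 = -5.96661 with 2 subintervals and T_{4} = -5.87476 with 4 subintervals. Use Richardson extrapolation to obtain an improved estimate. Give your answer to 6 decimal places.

-5.844143

R = (4·T_{4} − T_2) / 3 = (4·(-5.87476) − (-5.96661))/3 = (-17.53243)/3 = -5.844143.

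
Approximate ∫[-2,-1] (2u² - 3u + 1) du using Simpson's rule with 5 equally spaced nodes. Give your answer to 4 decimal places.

h = (-1 − (-2))/4 = 0.25.
Nodes u₀,…,u₄ = -2, -1.75, -1.5, -1.25, -1.
f(u) = 2u² - 3u + 1: f₀=15, f₁=12.375, f₂=10, f₃=7.875, f₄=6.
(h/3)·[f₀ + 4f₁ + 2f₂ + 4f₃ + f₄] = 0.083333·(122) = 10.1667.

10.1667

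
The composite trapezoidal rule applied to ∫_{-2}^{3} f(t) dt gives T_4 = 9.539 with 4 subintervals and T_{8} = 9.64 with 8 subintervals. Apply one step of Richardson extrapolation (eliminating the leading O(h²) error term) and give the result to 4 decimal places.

9.6737

R = (4·T_{8} − T_4) / 3 = (4·9.64 − 9.539)/3 = (29.021)/3 = 9.6737.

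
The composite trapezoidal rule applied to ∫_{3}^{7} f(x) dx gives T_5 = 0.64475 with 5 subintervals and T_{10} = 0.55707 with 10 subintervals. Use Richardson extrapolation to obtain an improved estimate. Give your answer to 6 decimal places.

R = (4·T_{10} − T_5) / 3 = (4·0.55707 − 0.64475)/3 = (1.58353)/3 = 0.527843.

0.527843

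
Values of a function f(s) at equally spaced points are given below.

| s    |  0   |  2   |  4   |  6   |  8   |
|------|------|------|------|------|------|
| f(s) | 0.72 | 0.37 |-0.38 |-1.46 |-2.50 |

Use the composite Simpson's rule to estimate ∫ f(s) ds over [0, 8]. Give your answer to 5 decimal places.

h = 2, n = 4.
(h/3)·[y₀ + 4y₁ + 2y₂ + 4y₃ + y₄] = 0.666667·(-6.90) = -4.60000.

-4.60000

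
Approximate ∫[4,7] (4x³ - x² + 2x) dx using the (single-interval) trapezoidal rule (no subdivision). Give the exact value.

2377.5

T = (b−a)/2 · [f(4) + f(7)] = 1.5·[248 + 1337] = 2377.5.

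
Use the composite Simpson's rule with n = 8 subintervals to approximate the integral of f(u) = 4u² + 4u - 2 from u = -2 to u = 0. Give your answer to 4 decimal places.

-1.3333

h = (0 − (-2))/8 = 0.25.
Nodes u₀,…,u₈ = -2, -1.75, -1.5, -1.25, -1, -0.75, -0.5, -0.25, 0.
f(u) = 4u² + 4u - 2: f₀=6, f₁=3.25, f₂=1, f₃=-0.75, f₄=-2, f₅=-2.75, f₆=-3, f₇=-2.75, f₈=-2.
(h/3)·[f₀ + 4f₁ + 2f₂ + 4f₃ + 2f₄ + 4f₅ + 2f₆ + 4f₇ + f₈] = 0.083333·(-16) = -1.3333.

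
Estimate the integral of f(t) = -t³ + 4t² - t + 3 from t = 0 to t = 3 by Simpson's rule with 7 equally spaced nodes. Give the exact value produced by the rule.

20.25

h = (3 − 0)/6 = 0.5.
Nodes t₀,…,t₆ = 0, 0.5, 1, 1.5, 2, 2.5, 3.
f(t) = -t³ + 4t² - t + 3: f₀=3, f₁=3.375, f₂=5, f₃=7.125, f₄=9, f₅=9.875, f₆=9.
(h/3)·[f₀ + 4f₁ + 2f₂ + 4f₃ + 2f₄ + 4f₅ + f₆] = 0.166667·(121.5) = 20.25.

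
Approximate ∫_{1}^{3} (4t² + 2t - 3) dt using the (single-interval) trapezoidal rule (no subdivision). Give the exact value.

42

T = (b−a)/2 · [f(1) + f(3)] = 1·[3 + 39] = 42.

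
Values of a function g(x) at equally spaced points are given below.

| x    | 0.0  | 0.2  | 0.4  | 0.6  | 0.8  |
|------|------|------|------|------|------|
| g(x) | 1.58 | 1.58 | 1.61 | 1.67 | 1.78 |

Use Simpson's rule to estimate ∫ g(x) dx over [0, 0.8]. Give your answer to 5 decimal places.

h = 0.2, n = 4.
(h/3)·[y₀ + 4y₁ + 2y₂ + 4y₃ + y₄] = 0.066667·(19.58) = 1.30533.

1.30533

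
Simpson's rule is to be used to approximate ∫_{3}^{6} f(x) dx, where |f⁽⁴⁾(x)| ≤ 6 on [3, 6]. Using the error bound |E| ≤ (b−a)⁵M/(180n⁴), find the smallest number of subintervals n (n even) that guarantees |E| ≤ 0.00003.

24

Need 1458/(180n⁴) ≤ 0.00003.
n⁴ ≥ 1458/(180·0.00003) = 270000 ⇒ n ≥ 22.7951, so the smallest even n is 24. (n must be even for Simpson's rule.)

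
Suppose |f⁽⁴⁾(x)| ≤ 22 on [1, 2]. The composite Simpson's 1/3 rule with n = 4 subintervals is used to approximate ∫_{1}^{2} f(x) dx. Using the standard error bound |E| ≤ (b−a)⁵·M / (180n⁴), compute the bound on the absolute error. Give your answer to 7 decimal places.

0.0004774

|E| ≤ (1)⁵·22 / (180·4⁴) = 22/46080 = 0.0004774.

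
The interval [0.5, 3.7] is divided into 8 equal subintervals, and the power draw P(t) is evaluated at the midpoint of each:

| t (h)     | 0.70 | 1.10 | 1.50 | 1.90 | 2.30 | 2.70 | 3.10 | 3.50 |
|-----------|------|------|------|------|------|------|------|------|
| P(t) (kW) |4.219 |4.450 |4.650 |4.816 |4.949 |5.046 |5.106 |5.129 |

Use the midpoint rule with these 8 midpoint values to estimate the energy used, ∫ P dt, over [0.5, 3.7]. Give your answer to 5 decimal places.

15.34600

h = 0.4, n = 8.
h·[y(m₁) + y(m₂) + y(m₃) + y(m₄) + y(m₅) + y(m₆) + y(m₇) + y(m₈)] = 0.4·(38.365) = 15.34600.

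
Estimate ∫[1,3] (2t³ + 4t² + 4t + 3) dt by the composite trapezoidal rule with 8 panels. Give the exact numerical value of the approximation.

97

h = (3 − 1)/8 = 0.25.
Nodes t₀,…,t₈ = 1, 1.25, 1.5, 1.75, 2, 2.25, 2.5, 2.75, 3.
f(t) = 2t³ + 4t² + 4t + 3: f₀=13, f₁=18.15625, f₂=24.75, f₃=32.96875, f₄=43, f₅=55.03125, f₆=69.25, f₇=85.84375, f₈=105.
(h/2)·[f₀ + 2f₁ + 2f₂ + 2f₃ + 2f₄ + 2f₅ + 2f₆ + 2f₇ + f₈] = 0.125·(776) = 97.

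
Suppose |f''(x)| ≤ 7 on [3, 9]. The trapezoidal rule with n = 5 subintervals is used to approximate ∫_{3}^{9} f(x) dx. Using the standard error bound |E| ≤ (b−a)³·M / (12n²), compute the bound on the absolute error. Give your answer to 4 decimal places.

|E| ≤ (6)³·7 / (12·5²) = 1512/300 = 5.0400.

5.0400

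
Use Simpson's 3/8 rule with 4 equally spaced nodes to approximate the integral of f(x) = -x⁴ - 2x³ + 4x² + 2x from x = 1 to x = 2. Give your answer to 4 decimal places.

h = (2 − 1)/3 = 0.333333.
Nodes x₀,…,x₃ = 1, 1.333333, 1.666667, 2.
f(x) = -x⁴ - 2x³ + 4x² + 2x: f₀=3, f₁=1.876543, f₂=-2.530864, f₃=-12.
(3h/8)·[f₀ + 3f₁ + 3f₂ + f₃] = 0.125·(-10.962963) = -1.3704.

-1.3704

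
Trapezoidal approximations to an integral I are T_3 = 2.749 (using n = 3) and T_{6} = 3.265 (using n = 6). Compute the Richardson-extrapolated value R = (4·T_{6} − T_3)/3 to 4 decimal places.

R = (4·T_{6} − T_3) / 3 = (4·3.265 − 2.749)/3 = (10.311)/3 = 3.4370.

3.4370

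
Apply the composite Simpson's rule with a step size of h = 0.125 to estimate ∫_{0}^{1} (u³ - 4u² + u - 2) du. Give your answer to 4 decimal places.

h = (1 − 0)/8 = 0.125.
Nodes u₀,…,u₈ = 0, 0.125, 0.25, 0.375, 0.5, 0.625, 0.75, 0.875, 1.
f(u) = u³ - 4u² + u - 2: f₀=-2, f₁=-1.935546875, f₂=-1.984375, f₃=-2.134765625, f₄=-2.375, f₅=-2.693359375, f₆=-3.078125, f₇=-3.517578125, f₈=-4.
(h/3)·[f₀ + 4f₁ + 2f₂ + 4f₃ + 2f₄ + 4f₅ + 2f₆ + 4f₇ + f₈] = 0.041667·(-62) = -2.5833.

-2.5833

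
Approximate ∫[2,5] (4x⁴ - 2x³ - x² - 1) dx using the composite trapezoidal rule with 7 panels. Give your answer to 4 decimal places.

2154.5192

h = (5 − 2)/7 = 0.428571.
Nodes x₀,…,x₇ = 2, 2.428571, 2.857143, 3.285714, 3.714286, 4.142857, 4.571429, 5.
f(x) = 4x⁴ - 2x³ - x² - 1: f₀=43, f₁=103.598501, f₂=210.745106, f₃=383.466889, f₄=644.029571, f₅=1017.937526, f₆=1533.933778, f₇=2224.
(h/2)·[f₀ + 2f₁ + 2f₂ + 2f₃ + 2f₄ + 2f₅ + 2f₆ + f₇] = 0.214286·(10054.422741) = 2154.5192.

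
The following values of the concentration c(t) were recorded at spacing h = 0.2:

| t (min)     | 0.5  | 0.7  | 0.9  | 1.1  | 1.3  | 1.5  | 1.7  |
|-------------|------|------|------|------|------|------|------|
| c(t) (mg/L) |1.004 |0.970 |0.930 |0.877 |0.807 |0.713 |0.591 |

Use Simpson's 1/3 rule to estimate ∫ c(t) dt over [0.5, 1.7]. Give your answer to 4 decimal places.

h = 0.2, n = 6.
(h/3)·[y₀ + 4y₁ + 2y₂ + 4y₃ + 2y₄ + 4y₅ + y₆] = 0.066667·(15.309) = 1.0206.

1.0206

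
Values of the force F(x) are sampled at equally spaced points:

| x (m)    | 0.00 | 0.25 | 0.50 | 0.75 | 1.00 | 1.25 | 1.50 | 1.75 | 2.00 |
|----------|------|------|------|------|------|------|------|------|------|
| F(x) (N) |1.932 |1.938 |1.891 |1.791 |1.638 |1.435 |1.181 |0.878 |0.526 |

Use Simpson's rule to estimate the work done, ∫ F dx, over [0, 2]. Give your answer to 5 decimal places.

3.00383

h = 0.25, n = 8.
(h/3)·[y₀ + 4y₁ + 2y₂ + 4y₃ + 2y₄ + 4y₅ + 2y₆ + 4y₇ + y₈] = 0.083333·(36.046) = 3.00383.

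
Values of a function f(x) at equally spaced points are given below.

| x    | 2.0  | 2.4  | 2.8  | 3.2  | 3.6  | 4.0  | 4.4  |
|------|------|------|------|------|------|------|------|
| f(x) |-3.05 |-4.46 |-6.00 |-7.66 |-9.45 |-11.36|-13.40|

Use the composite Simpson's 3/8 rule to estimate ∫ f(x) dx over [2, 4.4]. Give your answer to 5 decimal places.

-18.83700

h = 0.4, n = 6.
(3h/8)·[y₀ + 3y₁ + 3y₂ + 2y₃ + 3y₄ + 3y₅ + y₆] = 0.15·(-125.58) = -18.83700.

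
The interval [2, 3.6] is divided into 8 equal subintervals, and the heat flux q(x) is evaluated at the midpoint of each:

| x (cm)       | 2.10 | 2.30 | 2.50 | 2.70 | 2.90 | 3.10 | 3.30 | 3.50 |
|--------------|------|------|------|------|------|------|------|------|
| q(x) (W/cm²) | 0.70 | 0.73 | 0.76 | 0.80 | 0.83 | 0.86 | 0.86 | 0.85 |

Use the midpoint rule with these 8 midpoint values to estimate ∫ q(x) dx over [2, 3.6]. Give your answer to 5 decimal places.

1.27800

h = 0.2, n = 8.
h·[y(m₁) + y(m₂) + y(m₃) + y(m₄) + y(m₅) + y(m₆) + y(m₇) + y(m₈)] = 0.2·(6.39) = 1.27800.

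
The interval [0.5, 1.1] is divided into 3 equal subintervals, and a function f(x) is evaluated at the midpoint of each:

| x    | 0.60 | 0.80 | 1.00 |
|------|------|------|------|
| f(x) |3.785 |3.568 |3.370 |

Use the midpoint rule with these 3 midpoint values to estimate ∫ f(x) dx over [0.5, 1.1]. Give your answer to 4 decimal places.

2.1446

h = 0.2, n = 3.
h·[y(m₁) + y(m₂) + y(m₃)] = 0.2·(10.723) = 2.1446.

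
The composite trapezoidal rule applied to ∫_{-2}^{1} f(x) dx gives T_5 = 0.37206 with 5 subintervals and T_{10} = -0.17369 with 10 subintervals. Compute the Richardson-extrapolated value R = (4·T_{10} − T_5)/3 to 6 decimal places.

R = (4·T_{10} − T_5) / 3 = (4·(-0.17369) − 0.37206)/3 = (-1.06682)/3 = -0.355607.

-0.355607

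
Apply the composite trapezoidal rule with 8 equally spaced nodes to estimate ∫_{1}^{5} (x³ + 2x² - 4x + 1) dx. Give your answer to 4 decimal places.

h = (5 − 1)/7 = 0.571429.
Nodes x₀,…,x₇ = 1, 1.571429, 2.142857, 2.714286, 3.285714, 3.857143, 4.428571, 5.
f(x) = x³ + 2x² - 4x + 1: f₀=0, f₁=3.533528, f₂=11.451895, f₃=24.874636, f₄=44.921283, f₅=72.711370, f₆=109.364431, f₇=156.
(h/2)·[f₀ + 2f₁ + 2f₂ + 2f₃ + 2f₄ + 2f₅ + 2f₆ + f₇] = 0.285714·(689.714286) = 197.0612.

197.0612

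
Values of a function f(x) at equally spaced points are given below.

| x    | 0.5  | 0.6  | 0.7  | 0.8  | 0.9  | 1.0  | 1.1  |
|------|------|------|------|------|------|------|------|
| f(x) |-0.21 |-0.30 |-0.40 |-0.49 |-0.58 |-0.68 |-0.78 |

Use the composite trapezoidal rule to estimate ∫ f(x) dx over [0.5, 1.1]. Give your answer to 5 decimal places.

-0.29450

h = 0.1, n = 6.
(h/2)·[y₀ + 2y₁ + 2y₂ + 2y₃ + 2y₄ + 2y₅ + y₆] = 0.05·(-5.89) = -0.29450.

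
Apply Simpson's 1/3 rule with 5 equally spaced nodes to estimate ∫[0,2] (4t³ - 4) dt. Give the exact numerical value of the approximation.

h = (2 − 0)/4 = 0.5.
Nodes t₀,…,t₄ = 0, 0.5, 1, 1.5, 2.
f(t) = 4t³ - 4: f₀=-4, f₁=-3.5, f₂=0, f₃=9.5, f₄=28.
(h/3)·[f₀ + 4f₁ + 2f₂ + 4f₃ + f₄] = 0.166667·(48) = 8.

8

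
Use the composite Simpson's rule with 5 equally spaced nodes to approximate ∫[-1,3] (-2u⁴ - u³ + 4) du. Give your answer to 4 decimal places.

h = (3 − (-1))/4 = 1.
Nodes u₀,…,u₄ = -1, 0, 1, 2, 3.
f(u) = -2u⁴ - u³ + 4: f₀=3, f₁=4, f₂=1, f₃=-36, f₄=-185.
(h/3)·[f₀ + 4f₁ + 2f₂ + 4f₃ + f₄] = 0.333333·(-308) = -102.6667.

-102.6667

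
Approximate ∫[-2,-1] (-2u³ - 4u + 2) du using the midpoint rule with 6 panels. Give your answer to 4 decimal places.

h = (-1 − (-2))/6 = 0.166667.
Midpoints m₁,…,m₆ = -1.916667, -1.75, -1.583333, -1.416667, -1.25, -1.083333.
f(m₁)=23.748843, f(m₂)=19.71875, f(m₃)=16.271991, f(m₄)=13.353009, f(m₅)=10.90625, f(m₆)=8.876157.
h·[f(m₁) + f(m₂) + f(m₃) + f(m₄) + f(m₅) + f(m₆)] = 0.166667·(92.875) = 15.4792.

15.4792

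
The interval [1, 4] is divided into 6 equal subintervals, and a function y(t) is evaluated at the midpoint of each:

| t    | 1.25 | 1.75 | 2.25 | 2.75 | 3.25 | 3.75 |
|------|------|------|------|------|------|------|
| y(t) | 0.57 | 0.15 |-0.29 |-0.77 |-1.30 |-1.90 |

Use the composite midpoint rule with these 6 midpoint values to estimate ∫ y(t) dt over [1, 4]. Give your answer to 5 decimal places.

h = 0.5, n = 6.
h·[y(m₁) + y(m₂) + y(m₃) + y(m₄) + y(m₅) + y(m₆)] = 0.5·(-3.54) = -1.77000.

-1.77000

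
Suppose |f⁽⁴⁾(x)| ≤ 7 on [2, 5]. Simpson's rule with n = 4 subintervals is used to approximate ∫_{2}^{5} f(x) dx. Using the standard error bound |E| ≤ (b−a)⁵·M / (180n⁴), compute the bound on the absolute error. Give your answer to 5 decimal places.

0.03691

|E| ≤ (3)⁵·7 / (180·4⁴) = 1701/46080 = 0.03691.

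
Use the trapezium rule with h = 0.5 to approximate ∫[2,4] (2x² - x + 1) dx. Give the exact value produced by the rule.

h = (4 − 2)/4 = 0.5.
Nodes x₀,…,x₄ = 2, 2.5, 3, 3.5, 4.
f(x) = 2x² - x + 1: f₀=7, f₁=11, f₂=16, f₃=22, f₄=29.
(h/2)·[f₀ + 2f₁ + 2f₂ + 2f₃ + f₄] = 0.25·(134) = 33.5.

33.5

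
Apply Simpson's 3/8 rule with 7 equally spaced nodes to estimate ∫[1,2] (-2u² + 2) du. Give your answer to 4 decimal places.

h = (2 − 1)/6 = 0.166667.
Nodes u₀,…,u₆ = 1, 1.166667, 1.333333, 1.5, 1.666667, 1.833333, 2.
f(u) = -2u² + 2: f₀=0, f₁=-0.722222, f₂=-1.555556, f₃=-2.5, f₄=-3.555556, f₅=-4.722222, f₆=-6.
(3h/8)·[f₀ + 3f₁ + 3f₂ + 2f₃ + 3f₄ + 3f₅ + f₆] = 0.0625·(-42.666667) = -2.6667.

-2.6667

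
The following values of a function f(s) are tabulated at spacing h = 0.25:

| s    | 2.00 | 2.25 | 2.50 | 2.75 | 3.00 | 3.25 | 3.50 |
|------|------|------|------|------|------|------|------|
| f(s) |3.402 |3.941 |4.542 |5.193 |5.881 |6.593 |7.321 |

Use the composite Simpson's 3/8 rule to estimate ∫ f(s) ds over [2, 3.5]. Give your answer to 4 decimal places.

7.8731

h = 0.25, n = 6.
(3h/8)·[y₀ + 3y₁ + 3y₂ + 2y₃ + 3y₄ + 3y₅ + y₆] = 0.09375·(83.980) = 7.8731.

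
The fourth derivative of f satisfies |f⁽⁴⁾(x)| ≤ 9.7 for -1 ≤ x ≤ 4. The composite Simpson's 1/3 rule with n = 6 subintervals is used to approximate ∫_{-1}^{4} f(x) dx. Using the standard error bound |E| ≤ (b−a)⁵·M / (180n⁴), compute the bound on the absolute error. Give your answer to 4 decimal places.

0.1299

|E| ≤ (5)⁵·9.7 / (180·6⁴) = 30312.5/233280 = 0.1299.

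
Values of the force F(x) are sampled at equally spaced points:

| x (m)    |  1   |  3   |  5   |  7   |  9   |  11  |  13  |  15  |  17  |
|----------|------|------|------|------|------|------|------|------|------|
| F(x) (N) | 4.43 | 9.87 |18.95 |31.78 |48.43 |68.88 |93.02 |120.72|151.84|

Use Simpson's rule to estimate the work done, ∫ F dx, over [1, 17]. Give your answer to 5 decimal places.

934.71333

h = 2, n = 8.
(h/3)·[y₀ + 4y₁ + 2y₂ + 4y₃ + 2y₄ + 4y₅ + 2y₆ + 4y₇ + y₈] = 0.666667·(1402.07) = 934.71333.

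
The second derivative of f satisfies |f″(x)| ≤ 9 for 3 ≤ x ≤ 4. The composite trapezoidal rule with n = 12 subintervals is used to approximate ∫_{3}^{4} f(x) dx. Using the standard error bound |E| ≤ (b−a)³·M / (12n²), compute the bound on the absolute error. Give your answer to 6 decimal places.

0.005208

|E| ≤ (1)³·9 / (12·12²) = 9/1728 = 0.005208.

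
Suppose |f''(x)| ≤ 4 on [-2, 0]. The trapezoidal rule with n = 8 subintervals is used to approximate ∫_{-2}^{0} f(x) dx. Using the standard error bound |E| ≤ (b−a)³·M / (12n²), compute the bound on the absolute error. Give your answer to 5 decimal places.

0.04167

|E| ≤ (2)³·4 / (12·8²) = 32/768 = 0.04167.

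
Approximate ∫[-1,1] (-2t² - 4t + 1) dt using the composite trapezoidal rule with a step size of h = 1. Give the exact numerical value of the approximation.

h = (1 − (-1))/2 = 1.
Nodes t₀,…,t₂ = -1, 0, 1.
f(t) = -2t² - 4t + 1: f₀=3, f₁=1, f₂=-5.
(h/2)·[f₀ + 2f₁ + f₂] = 0.5·(0) = 0.

0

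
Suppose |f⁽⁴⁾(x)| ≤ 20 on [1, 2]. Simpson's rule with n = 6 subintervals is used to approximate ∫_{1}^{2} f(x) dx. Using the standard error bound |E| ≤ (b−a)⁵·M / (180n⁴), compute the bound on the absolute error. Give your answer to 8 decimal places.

0.00008573

|E| ≤ (1)⁵·20 / (180·6⁴) = 20/233280 = 0.00008573.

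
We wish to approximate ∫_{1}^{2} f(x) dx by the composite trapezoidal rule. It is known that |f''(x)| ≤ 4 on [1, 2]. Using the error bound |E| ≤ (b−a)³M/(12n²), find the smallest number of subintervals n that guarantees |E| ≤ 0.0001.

58

Need 4/(12n²) ≤ 0.0001.
n² ≥ 4/(12·0.0001) = 3333.33 ⇒ n ≥ 57.7350, so the smallest n is 58.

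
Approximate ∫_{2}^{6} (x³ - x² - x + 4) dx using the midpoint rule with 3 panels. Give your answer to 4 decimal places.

h = (6 − 2)/3 = 1.333333.
Midpoints m₁,…,m₃ = 2.666667, 4, 5.333333.
f(m₁)=13.185185, f(m₂)=48, f(m₃)=121.925926.
h·[f(m₁) + f(m₂) + f(m₃)] = 1.333333·(183.111111) = 244.1481.

244.1481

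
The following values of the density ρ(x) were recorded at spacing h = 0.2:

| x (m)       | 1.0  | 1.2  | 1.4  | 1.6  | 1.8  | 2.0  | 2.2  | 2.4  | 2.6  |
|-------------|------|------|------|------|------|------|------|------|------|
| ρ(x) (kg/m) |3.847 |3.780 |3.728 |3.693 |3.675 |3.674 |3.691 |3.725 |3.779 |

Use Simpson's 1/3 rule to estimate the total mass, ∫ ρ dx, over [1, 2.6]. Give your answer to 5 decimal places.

h = 0.2, n = 8.
(h/3)·[y₀ + 4y₁ + 2y₂ + 4y₃ + 2y₄ + 4y₅ + 2y₆ + 4y₇ + y₈] = 0.066667·(89.302) = 5.95347.

5.95347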